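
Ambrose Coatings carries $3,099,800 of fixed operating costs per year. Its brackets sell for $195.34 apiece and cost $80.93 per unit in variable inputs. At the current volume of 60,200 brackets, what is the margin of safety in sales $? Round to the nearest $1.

Contribution margin per unit = $195.34 − $80.93 = $114.41. Break-even units = $3,099,800 ÷ $114.41 = 27,093.79; break-even revenue = 27,093.79 × $195.34 = $5,292,500.06.
Actual sales revenue = 60,200 × $195.34 = $11,759,468.00.
Margin of safety = $11,759,468.00 − $5,292,500.06 = $6,466,968.

$6,466,968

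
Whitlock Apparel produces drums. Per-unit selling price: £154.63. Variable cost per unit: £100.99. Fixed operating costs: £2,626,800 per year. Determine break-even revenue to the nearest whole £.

CM per unit = £154.63 − £100.99 = £53.64; CM ratio = £53.64 / £154.63 = 0.3469.
Break-even revenue = fixed costs × price ÷ CM = £2,626,800 × £154.63 ÷ £53.64 = £7,572,373.

£7,572,373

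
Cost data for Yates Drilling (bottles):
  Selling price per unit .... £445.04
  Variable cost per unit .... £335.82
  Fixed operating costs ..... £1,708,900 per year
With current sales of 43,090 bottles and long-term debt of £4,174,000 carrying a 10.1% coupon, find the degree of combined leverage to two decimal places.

1.83

At 43,090 units, contribution = 43,090 × £109.22 = £4,706,289.80.
Subtracting fixed costs: EBIT = £4,706,289.80 − £1,708,900 = £2,997,389.80. Interest = £421,574.00, so EBIT − I = £2,575,815.80.
Degree of total leverage = total CM / (EBIT − interest) = £4,706,289.80 / £2,575,815.80 = 1.8271.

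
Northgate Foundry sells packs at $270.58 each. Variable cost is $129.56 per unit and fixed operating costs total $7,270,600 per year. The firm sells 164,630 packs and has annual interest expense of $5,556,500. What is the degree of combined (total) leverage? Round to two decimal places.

2.23

Contribution at this volume is 164,630 × $141.02 = $23,216,122.60.
Subtracting fixed costs: EBIT = $23,216,122.60 − $7,270,600 = $15,945,522.60. Interest = $5,556,500.00, so EBIT − I = $10,389,022.60.
Degree of total leverage = total CM / (EBIT − interest) = $23,216,122.60 / $10,389,022.60 = 2.2347.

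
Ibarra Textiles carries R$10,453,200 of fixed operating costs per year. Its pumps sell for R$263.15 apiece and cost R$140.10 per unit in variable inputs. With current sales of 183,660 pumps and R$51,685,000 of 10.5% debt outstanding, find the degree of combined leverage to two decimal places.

3.36

At 183,660 units, contribution = 183,660 × R$123.05 = R$22,599,363.00.
EBIT = R$22,599,363.00 − R$10,453,200 = R$12,146,163.00. Interest = R$5,426,925.00, so EBIT − I = R$6,719,238.00.
Degree of total leverage = total CM / (EBIT − interest) = R$22,599,363.00 / R$6,719,238.00 = 3.3634.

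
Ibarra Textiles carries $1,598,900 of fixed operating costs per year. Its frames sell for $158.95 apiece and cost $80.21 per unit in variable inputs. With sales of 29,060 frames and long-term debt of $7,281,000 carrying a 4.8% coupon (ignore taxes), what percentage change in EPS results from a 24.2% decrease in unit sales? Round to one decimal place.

-163.0%

Total contribution margin = 29,060 × $78.74 = $2,288,184.40.
Operating income = contribution − fixed costs = $2,288,184.40 − $1,598,900 = $689,284.40.
Interest = $349,488.00, so EBIT − I = $339,796.40.
DCL = total CM / (EBIT − I) = $2,288,184.40 / $339,796.40 = 6.7340.
%ΔEPS = DCL × %ΔSales = 6.7340 × -24.2% = -163.0%.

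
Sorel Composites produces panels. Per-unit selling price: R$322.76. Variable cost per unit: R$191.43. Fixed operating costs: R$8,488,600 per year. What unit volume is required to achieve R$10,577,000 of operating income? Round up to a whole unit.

Contribution margin per unit = R$322.76 − R$191.43 = R$131.33.
Need Q such that Q × R$131.33 − R$8,488,600 = R$10,577,000, i.e. Q = R$19,065,600 / R$131.33 = 145,173.23 → 145,174.

145,174 panels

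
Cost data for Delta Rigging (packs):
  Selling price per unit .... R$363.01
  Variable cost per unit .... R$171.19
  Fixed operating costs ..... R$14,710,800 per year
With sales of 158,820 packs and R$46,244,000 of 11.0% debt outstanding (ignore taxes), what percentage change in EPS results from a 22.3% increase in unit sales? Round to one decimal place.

+63.7%

Contribution at this volume is 158,820 × R$191.82 = R$30,464,852.40.
Subtracting fixed costs: EBIT = R$30,464,852.40 − R$14,710,800 = R$15,754,052.40.
After interest of R$5,086,840.00, pre-tax earnings = R$10,667,212.40.
DCL = total CM / (EBIT − I) = R$30,464,852.40 / R$10,667,212.40 = 2.8559.
EPS therefore changes by 2.8559 × (+22.3%) = +63.7%.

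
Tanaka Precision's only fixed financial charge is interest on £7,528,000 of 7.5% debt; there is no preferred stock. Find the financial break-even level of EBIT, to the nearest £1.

Annual interest = 7.5% × £7,528,000 = £564,600.00.
Without preferred stock the financial break-even is simply EBIT = interest = £564,600.00.

£564,600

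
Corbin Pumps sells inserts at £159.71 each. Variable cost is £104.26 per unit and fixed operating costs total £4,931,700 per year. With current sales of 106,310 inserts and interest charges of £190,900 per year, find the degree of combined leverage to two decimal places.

7.63

At 106,310 units, contribution = 106,310 × £55.45 = £5,894,889.50.
Operating income = contribution − fixed costs = £5,894,889.50 − £4,931,700 = £963,189.50. Interest = £190,900.00, so EBIT − I = £772,289.50.
Degree of total leverage = total CM / (EBIT − interest) = £5,894,889.50 / £772,289.50 = 7.6330.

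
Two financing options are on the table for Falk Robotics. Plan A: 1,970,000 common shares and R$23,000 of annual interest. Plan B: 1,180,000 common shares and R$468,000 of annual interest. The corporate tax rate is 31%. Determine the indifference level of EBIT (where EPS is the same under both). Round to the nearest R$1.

At indifference, (EBIT − 23,000)(1 − t)/1,970,000 = (EBIT − 468,000)(1 − t)/1,180,000.
Cancelling (1 − t) and cross-multiplying: 1,180,000·(EBIT − 23,000) = 1,970,000·(EBIT − 468,000).
EBIT × (1,970,000 − 1,180,000) = 468,000 × 1,970,000 − 23,000 × 1,180,000 = 894,820,000,000, so EBIT = 894,820,000,000 ÷ 790,000 = 1,132,683.54.

R$1,132,684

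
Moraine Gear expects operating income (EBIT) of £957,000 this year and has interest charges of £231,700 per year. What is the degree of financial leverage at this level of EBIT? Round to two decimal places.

1.32

Annual interest charges come to £231,700.00.
Degree of financial leverage = EBIT / (EBIT − interest) = £957,000 / £725,300.00 = 1.3195.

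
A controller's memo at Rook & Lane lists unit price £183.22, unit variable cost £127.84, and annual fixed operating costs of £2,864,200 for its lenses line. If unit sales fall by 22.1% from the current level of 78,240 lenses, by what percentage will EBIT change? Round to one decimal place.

Total contribution margin = 78,240 × £55.38 = £4,332,931.20.
Subtracting fixed costs: EBIT = £4,332,931.20 − £2,864,200 = £1,468,731.20.
Degree of operating leverage = £4,332,931.20 / £1,468,731.20 = 2.9501.
So EBIT moves 2.9501 × (-22.1%) = -65.2%.

-65.2%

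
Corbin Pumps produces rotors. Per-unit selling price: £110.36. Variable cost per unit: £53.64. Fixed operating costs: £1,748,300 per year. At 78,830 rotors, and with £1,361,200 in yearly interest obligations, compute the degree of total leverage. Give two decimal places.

Contribution at this volume is 78,830 × £56.72 = £4,471,237.60.
Subtracting fixed costs: EBIT = £4,471,237.60 − £1,748,300 = £2,722,937.60. Interest = £1,361,200.00.
DOL = £4,471,237.60 ÷ £2,722,937.60 = 1.6421; DFL = £2,722,937.60 ÷ £1,361,737.60 = 1.9996.
Combined leverage = 1.6421 × 1.9996 = 3.2835.

3.28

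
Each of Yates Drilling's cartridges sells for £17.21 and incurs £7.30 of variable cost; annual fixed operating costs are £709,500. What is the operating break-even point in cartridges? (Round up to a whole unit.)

Unit CM = price − variable cost = £17.21 − £7.30 = £9.91.
Units to break even: £709,500 ÷ £9.91 = 71,594.35, rounded up to 71,595.

71,595 cartridges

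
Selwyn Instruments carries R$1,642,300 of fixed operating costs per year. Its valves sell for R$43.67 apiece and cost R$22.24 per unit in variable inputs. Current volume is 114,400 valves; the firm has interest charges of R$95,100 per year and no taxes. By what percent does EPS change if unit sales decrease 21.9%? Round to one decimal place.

Contribution at this volume is 114,400 × R$21.43 = R$2,451,592.00.
Operating income = contribution − fixed costs = R$2,451,592.00 − R$1,642,300 = R$809,292.00.
Interest = R$95,100.00, so EBIT − I = R$714,192.00.
DCL = total CM / (EBIT − I) = R$2,451,592.00 / R$714,192.00 = 3.4327.
EPS therefore changes by 3.4327 × (-21.9%) = -75.2%.

-75.2%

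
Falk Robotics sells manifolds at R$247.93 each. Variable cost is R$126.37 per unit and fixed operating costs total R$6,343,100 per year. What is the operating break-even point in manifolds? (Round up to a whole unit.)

52,181 manifolds

Each unit contributes R$247.93 − R$126.37 = R$121.56.
Units to break even: R$6,343,100 ÷ R$121.56 = 52,180.82, rounded up to 52,181.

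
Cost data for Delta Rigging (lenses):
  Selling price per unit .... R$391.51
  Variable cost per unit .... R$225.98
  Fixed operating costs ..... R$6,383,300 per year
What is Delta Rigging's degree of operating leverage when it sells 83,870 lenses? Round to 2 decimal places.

1.85

Contribution at this volume is 83,870 × R$165.53 = R$13,883,001.10.
Operating income = contribution − fixed costs = R$13,883,001.10 − R$6,383,300 = R$7,499,701.10.
So DOL = total CM / EBIT = R$13,883,001.10 / R$7,499,701.10 = 1.8511.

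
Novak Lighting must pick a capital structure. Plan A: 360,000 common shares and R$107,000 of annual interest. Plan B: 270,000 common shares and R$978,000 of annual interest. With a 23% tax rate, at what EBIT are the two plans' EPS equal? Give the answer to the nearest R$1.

At indifference, (EBIT − 107,000)(1 − t)/360,000 = (EBIT − 978,000)(1 − t)/270,000.
The (1 − t) factor cancels: (EBIT − 107,000) × 270,000 = (EBIT − 978,000) × 360,000.
Solving, EBIT = (978,000·360,000 − 107,000·270,000) / (360,000 − 270,000) = 323,190,000,000 / 90,000 = 3,591,000.00.

R$3,591,000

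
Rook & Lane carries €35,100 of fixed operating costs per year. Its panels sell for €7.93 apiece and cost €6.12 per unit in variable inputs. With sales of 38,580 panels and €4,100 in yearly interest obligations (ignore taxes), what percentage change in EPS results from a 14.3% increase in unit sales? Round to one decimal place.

At 38,580 units, contribution = 38,580 × €1.81 = €69,829.80.
Subtracting fixed costs: EBIT = €69,829.80 − €35,100 = €34,729.80.
Interest = €4,100.00, so EBIT − I = €30,629.80.
Degree of combined leverage = contribution ÷ (EBIT − I) = €69,829.80 ÷ €30,629.80 = 2.2798.
EPS therefore changes by 2.2798 × (+14.3%) = +32.6%.

+32.6%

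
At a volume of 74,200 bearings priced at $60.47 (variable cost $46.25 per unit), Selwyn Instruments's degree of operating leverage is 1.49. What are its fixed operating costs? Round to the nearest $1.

$346,987

Contribution at this volume is 74,200 × $14.22 = $1,055,124.00.
DOL = contribution / EBIT, so EBIT = $1,055,124.00 / 1.49 = $708,136.91.
Fixed costs = CM − EBIT = $1,055,124.00 − $708,136.91 = $346,987.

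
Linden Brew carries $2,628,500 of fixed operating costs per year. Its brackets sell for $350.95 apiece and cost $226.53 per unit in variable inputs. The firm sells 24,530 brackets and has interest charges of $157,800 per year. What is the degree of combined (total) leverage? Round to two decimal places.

11.49

Contribution at this volume is 24,530 × $124.42 = $3,052,022.60.
Subtracting fixed costs: EBIT = $3,052,022.60 − $2,628,500 = $423,522.60. Interest = $157,800.00, so EBIT − I = $265,722.60.
DCL = contribution ÷ (EBIT − I) = $3,052,022.60 ÷ $265,722.60 = 11.4857.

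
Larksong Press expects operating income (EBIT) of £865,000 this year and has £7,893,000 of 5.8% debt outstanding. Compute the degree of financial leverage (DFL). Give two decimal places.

Interest = £457,794.00.
DFL = EBIT ÷ (EBIT − I) = £865,000 ÷ (£865,000 − £457,794.00) = £865,000 ÷ £407,206.00 = 2.1242.

2.12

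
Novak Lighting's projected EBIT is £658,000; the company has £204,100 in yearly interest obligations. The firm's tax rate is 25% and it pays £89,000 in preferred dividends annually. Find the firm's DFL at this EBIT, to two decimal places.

Interest = £204,100.00.
Pre-tax preferred-dividend burden = £89,000 ÷ (1 − 0.25) = £118,666.67.
DFL = EBIT ÷ [EBIT − I − D_p/(1−t)] = £658,000 ÷ [£658,000 − £204,100.00 − £118,666.67] = £658,000 ÷ £335,233.33 = 1.9628.

1.96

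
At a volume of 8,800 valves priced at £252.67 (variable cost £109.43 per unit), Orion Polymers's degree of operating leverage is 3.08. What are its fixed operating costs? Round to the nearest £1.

Contribution at this volume is 8,800 × £143.24 = £1,260,512.00.
Since DOL = CM ÷ EBIT, EBIT = £1,260,512.00 ÷ 3.08 = £409,257.14.
Fixed costs = CM − EBIT = £1,260,512.00 − £409,257.14 = £851,255.

£851,255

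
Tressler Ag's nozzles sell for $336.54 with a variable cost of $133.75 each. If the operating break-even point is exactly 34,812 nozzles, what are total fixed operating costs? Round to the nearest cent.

$7,059,525.48

Each unit contributes $336.54 − $133.75 = $202.79.
Fixed costs = break-even units × CM = 34,812 × $202.79 = $7,059,525.48.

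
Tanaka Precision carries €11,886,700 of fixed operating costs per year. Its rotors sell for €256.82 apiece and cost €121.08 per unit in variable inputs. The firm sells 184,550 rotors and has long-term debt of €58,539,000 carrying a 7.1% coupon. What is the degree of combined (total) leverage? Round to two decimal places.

2.78

Total contribution margin = 184,550 × €135.74 = €25,050,817.00.
Operating income = contribution − fixed costs = €25,050,817.00 − €11,886,700 = €13,164,117.00. Interest = €4,156,269.00.
DOL = €25,050,817.00 ÷ €13,164,117.00 = 1.9030; DFL = €13,164,117.00 ÷ €9,007,848.00 = 1.4614.
Combined leverage = 1.9030 × 1.4614 = 2.7810.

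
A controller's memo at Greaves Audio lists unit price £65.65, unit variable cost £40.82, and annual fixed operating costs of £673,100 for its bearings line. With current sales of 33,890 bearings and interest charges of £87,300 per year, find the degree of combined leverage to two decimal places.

10.38

Total contribution margin = 33,890 × £24.83 = £841,488.70.
Subtracting fixed costs: EBIT = £841,488.70 − £673,100 = £168,388.70. Interest = £87,300.00.
DOL = £841,488.70 ÷ £168,388.70 = 4.9973; DFL = £168,388.70 ÷ £81,088.70 = 2.0766.
Combined leverage = 4.9973 × 2.0766 = 10.3774.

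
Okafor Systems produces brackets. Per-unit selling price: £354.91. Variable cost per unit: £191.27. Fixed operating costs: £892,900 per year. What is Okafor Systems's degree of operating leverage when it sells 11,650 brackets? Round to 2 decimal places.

1.88

Contribution at this volume is 11,650 × £163.64 = £1,906,406.00.
Operating income = contribution − fixed costs = £1,906,406.00 − £892,900 = £1,013,506.00.
Degree of operating leverage = £1,906,406.00 / £1,013,506.00 = 1.8810.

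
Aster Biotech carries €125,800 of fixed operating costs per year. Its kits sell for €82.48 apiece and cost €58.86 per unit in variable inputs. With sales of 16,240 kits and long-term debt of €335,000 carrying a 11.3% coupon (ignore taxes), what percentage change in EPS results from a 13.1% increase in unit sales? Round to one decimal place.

At 16,240 units, contribution = 16,240 × €23.62 = €383,588.80.
EBIT = €383,588.80 − €125,800 = €257,788.80.
Interest = €37,855.00, so EBIT − I = €219,933.80.
DCL = total CM / (EBIT − I) = €383,588.80 / €219,933.80 = 1.7441.
EPS therefore changes by 1.7441 × (+13.1%) = +22.8%.

+22.8%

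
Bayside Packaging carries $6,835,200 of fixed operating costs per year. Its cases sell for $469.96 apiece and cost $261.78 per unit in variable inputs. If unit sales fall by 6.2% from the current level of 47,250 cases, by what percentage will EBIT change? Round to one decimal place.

At 47,250 units, contribution = 47,250 × $208.18 = $9,836,505.00.
Subtracting fixed costs: EBIT = $9,836,505.00 − $6,835,200 = $3,001,305.00.
DOL = contribution ÷ EBIT = $9,836,505.00 ÷ $3,001,305.00 = 3.2774.
So EBIT moves 3.2774 × (-6.2%) = -20.3%.

-20.3%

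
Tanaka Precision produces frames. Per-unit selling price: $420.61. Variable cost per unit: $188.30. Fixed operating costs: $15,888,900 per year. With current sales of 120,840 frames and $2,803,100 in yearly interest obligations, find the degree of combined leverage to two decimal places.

At 120,840 units, contribution = 120,840 × $232.31 = $28,072,340.40.
Subtracting fixed costs: EBIT = $28,072,340.40 − $15,888,900 = $12,183,440.40. Interest = $2,803,100.00.
DOL = $28,072,340.40 ÷ $12,183,440.40 = 2.3041; DFL = $12,183,440.40 ÷ $9,380,340.40 = 1.2988.
Combined leverage = 2.3041 × 1.2988 = 2.9926.

2.99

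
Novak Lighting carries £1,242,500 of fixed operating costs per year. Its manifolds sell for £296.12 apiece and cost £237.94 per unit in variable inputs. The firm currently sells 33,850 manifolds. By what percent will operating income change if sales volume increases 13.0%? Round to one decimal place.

At 33,850 units, contribution = 33,850 × £58.18 = £1,969,393.00.
Operating income = contribution − fixed costs = £1,969,393.00 − £1,242,500 = £726,893.00.
Degree of operating leverage = £1,969,393.00 / £726,893.00 = 2.7093.
Operating income changes by 2.7093 × +13.0% = +35.2%.

+35.2%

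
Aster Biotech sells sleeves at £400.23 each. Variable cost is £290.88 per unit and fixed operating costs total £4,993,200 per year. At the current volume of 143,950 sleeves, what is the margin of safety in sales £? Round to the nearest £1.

Each unit contributes £400.23 − £290.88 = £109.35. Break-even units = £4,993,200 ÷ £109.35 = 45,662.55; break-even revenue = 45,662.55 × £400.23 = £18,275,522.96.
Actual sales revenue = 143,950 × £400.23 = £57,613,108.50.
Margin of safety = £57,613,108.50 − £18,275,522.96 = £39,337,586.

£39,337,586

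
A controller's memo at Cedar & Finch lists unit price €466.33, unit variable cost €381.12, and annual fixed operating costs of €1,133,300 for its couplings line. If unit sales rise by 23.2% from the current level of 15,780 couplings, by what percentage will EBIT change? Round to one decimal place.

At 15,780 units, contribution = 15,780 × €85.21 = €1,344,613.80.
EBIT = €1,344,613.80 − €1,133,300 = €211,313.80.
So DOL = total CM / EBIT = €1,344,613.80 / €211,313.80 = 6.3631.
%ΔEBIT = DOL × %ΔSales = 6.3631 × +23.2% = +147.6%.

+147.6%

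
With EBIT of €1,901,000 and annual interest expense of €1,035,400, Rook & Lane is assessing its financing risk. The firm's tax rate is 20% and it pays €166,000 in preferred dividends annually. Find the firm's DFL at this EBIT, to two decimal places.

2.89

Annual interest charges come to €1,035,400.00.
Preferred dividends grossed up pre-tax: €166,000 / (1 − 0.20) = €207,500.00.
DFL = EBIT ÷ [EBIT − I − D_p/(1−t)] = €1,901,000 ÷ [€1,901,000 − €1,035,400.00 − €207,500.00] = €1,901,000 ÷ €658,100.00 = 2.8886.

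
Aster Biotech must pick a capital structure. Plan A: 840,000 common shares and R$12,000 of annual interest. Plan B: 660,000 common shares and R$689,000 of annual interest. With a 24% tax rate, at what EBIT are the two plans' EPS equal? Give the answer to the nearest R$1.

Set EPS_A = EPS_B: (EBIT − R$12,000)(1 − 0.24) ÷ 840,000 = (EBIT − R$689,000)(1 − 0.24) ÷ 660,000.
Cancelling (1 − t) and cross-multiplying: 660,000·(EBIT − 12,000) = 840,000·(EBIT − 689,000).
Solving, EBIT = (689,000·840,000 − 12,000·660,000) / (840,000 − 660,000) = 570,840,000,000 / 180,000 = 3,171,333.33.

R$3,171,333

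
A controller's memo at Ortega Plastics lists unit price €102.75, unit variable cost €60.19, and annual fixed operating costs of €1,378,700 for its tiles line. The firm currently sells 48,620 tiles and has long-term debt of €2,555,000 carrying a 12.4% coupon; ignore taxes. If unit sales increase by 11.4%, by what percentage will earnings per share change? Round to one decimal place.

Contribution at this volume is 48,620 × €42.56 = €2,069,267.20.
EBIT = €2,069,267.20 − €1,378,700 = €690,567.20.
After interest of €316,820.00, pre-tax earnings = €373,747.20.
Degree of combined leverage = contribution ÷ (EBIT − I) = €2,069,267.20 ÷ €373,747.20 = 5.5365.
EPS therefore changes by 5.5365 × (+11.4%) = +63.1%.

+63.1%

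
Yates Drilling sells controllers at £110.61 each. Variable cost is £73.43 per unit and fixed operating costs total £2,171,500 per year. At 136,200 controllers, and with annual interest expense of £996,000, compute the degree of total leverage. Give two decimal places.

2.67

Contribution at this volume is 136,200 × £37.18 = £5,063,916.00.
Operating income = contribution − fixed costs = £5,063,916.00 − £2,171,500 = £2,892,416.00. Interest = £996,000.00, so EBIT − I = £1,896,416.00.
Degree of total leverage = total CM / (EBIT − interest) = £5,063,916.00 / £1,896,416.00 = 2.6703.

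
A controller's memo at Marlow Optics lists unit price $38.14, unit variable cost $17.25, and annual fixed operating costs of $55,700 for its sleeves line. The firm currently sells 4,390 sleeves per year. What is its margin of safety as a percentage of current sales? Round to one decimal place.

39.3%

Contribution margin per unit = $38.14 − $17.25 = $20.89. Break-even units = $55,700 ÷ $20.89 = 2,666.35; break-even revenue = 2,666.35 × $38.14 = $101,694.49.
Current sales = 4,390 × $38.14 = $167,434.60.
Margin of safety = ($167,434.60 − $101,694.49) ÷ $167,434.60 = 39.3%.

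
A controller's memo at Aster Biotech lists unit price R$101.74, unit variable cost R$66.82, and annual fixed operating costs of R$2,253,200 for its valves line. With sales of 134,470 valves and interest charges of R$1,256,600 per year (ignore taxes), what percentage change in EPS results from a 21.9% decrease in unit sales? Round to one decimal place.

-86.7%

Contribution at this volume is 134,470 × R$34.92 = R$4,695,692.40.
EBIT = R$4,695,692.40 − R$2,253,200 = R$2,442,492.40.
After interest of R$1,256,600.00, pre-tax earnings = R$1,185,892.40.
DCL = total CM / (EBIT − I) = R$4,695,692.40 / R$1,185,892.40 = 3.9596.
EPS therefore changes by 3.9596 × (-21.9%) = -86.7%.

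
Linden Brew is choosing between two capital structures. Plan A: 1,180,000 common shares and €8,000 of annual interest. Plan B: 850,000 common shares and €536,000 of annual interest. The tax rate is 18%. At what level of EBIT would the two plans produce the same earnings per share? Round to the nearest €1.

At indifference, (EBIT − 8,000)(1 − t)/1,180,000 = (EBIT − 536,000)(1 − t)/850,000.
Cancelling (1 − t) and cross-multiplying: 850,000·(EBIT − 8,000) = 1,180,000·(EBIT − 536,000).
Solving, EBIT = (536,000·1,180,000 − 8,000·850,000) / (1,180,000 − 850,000) = 625,680,000,000 / 330,000 = 1,896,000.00.

€1,896,000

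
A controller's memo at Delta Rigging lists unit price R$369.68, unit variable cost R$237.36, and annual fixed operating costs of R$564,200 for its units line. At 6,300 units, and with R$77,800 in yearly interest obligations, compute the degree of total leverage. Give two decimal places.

4.35

Total contribution margin = 6,300 × R$132.32 = R$833,616.00.
EBIT = R$833,616.00 − R$564,200 = R$269,416.00. Interest = R$77,800.00.
DOL = R$833,616.00 ÷ R$269,416.00 = 3.0942; DFL = R$269,416.00 ÷ R$191,616.00 = 1.4060.
DCL = DOL × DFL = 3.0942 × 1.4060 = 4.3504.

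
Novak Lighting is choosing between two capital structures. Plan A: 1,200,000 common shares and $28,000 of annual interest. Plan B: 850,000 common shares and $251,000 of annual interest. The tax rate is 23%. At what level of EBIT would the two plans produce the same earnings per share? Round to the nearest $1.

$792,571

Set EPS_A = EPS_B: (EBIT − $28,000)(1 − 0.23) ÷ 1,200,000 = (EBIT − $251,000)(1 − 0.23) ÷ 850,000.
The (1 − t) factor cancels: (EBIT − 28,000) × 850,000 = (EBIT − 251,000) × 1,200,000.
Solving, EBIT = (251,000·1,200,000 − 28,000·850,000) / (1,200,000 − 850,000) = 277,400,000,000 / 350,000 = 792,571.43.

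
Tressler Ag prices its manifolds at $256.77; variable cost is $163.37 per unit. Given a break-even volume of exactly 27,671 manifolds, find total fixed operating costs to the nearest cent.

$2,584,471.40

Each unit contributes $256.77 − $163.37 = $93.40.
Fixed costs = break-even units × CM = 27,671 × $93.40 = $2,584,471.40.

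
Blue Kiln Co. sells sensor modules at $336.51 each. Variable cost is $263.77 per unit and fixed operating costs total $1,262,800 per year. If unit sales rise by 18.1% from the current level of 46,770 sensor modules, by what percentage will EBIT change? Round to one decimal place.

At 46,770 units, contribution = 46,770 × $72.74 = $3,402,049.80.
EBIT = $3,402,049.80 − $1,262,800 = $2,139,249.80.
So DOL = total CM / EBIT = $3,402,049.80 / $2,139,249.80 = 1.5903.
%ΔEBIT = DOL × %ΔSales = 1.5903 × +18.1% = +28.8%.

+28.8%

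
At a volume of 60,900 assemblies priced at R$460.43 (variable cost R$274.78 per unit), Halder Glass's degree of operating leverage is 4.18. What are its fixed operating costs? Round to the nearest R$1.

Contribution at this volume is 60,900 × R$185.65 = R$11,306,085.00.
DOL = contribution / EBIT, so EBIT = R$11,306,085.00 / 4.18 = R$2,704,805.02.
And FC = contribution − EBIT = R$11,306,085.00 − R$2,704,805.02 = R$8,601,280.

R$8,601,280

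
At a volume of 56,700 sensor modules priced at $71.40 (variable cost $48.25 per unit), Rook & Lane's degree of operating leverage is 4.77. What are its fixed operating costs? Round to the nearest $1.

Total contribution margin = 56,700 × $23.15 = $1,312,605.00.
DOL = contribution / EBIT, so EBIT = $1,312,605.00 / 4.77 = $275,179.25.
And FC = contribution − EBIT = $1,312,605.00 − $275,179.25 = $1,037,426.

$1,037,426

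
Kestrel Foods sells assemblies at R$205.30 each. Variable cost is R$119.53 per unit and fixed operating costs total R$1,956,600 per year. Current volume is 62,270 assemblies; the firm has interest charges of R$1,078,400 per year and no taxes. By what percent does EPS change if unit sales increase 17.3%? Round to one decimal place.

+40.1%

Total contribution margin = 62,270 × R$85.77 = R$5,340,897.90.
Subtracting fixed costs: EBIT = R$5,340,897.90 − R$1,956,600 = R$3,384,297.90.
After interest of R$1,078,400.00, pre-tax earnings = R$2,305,897.90.
DCL = total CM / (EBIT − I) = R$5,340,897.90 / R$2,305,897.90 = 2.3162.
EPS therefore changes by 2.3162 × (+17.3%) = +40.1%.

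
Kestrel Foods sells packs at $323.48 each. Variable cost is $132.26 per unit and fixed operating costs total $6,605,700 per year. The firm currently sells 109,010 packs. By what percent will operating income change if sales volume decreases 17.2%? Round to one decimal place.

Contribution at this volume is 109,010 × $191.22 = $20,844,892.20.
Subtracting fixed costs: EBIT = $20,844,892.20 − $6,605,700 = $14,239,192.20.
Degree of operating leverage = $20,844,892.20 / $14,239,192.20 = 1.4639.
%ΔEBIT = DOL × %ΔSales = 1.4639 × -17.2% = -25.2%.

-25.2%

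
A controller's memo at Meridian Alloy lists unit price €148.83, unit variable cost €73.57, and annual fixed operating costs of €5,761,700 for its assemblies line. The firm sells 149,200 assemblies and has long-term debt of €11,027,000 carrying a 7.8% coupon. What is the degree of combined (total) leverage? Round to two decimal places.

2.44

Total contribution margin = 149,200 × €75.26 = €11,228,792.00.
Operating income = contribution − fixed costs = €11,228,792.00 − €5,761,700 = €5,467,092.00. Interest = €860,106.00, so EBIT − I = €4,606,986.00.
DCL = contribution ÷ (EBIT − I) = €11,228,792.00 ÷ €4,606,986.00 = 2.4373.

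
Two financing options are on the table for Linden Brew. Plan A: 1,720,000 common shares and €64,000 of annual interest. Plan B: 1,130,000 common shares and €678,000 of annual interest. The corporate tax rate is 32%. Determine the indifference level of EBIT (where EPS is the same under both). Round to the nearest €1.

At indifference, (EBIT − 64,000)(1 − t)/1,720,000 = (EBIT − 678,000)(1 − t)/1,130,000.
Cancelling (1 − t) and cross-multiplying: 1,130,000·(EBIT − 64,000) = 1,720,000·(EBIT − 678,000).
Solving, EBIT = (678,000·1,720,000 − 64,000·1,130,000) / (1,720,000 − 1,130,000) = 1,093,840,000,000 / 590,000 = 1,853,966.10.

€1,853,966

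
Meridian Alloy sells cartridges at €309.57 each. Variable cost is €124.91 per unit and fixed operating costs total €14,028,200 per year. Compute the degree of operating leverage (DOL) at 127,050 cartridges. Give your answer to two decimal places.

2.49

Total contribution margin = 127,050 × €184.66 = €23,461,053.00.
EBIT = €23,461,053.00 − €14,028,200 = €9,432,853.00.
So DOL = total CM / EBIT = €23,461,053.00 / €9,432,853.00 = 2.4872.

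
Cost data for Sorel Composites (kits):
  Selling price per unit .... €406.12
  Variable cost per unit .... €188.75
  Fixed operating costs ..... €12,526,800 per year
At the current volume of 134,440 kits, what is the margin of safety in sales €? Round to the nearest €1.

Each unit contributes €406.12 − €188.75 = €217.37. Break-even units = €12,526,800 ÷ €217.37 = 57,628.93; break-even revenue = 57,628.93 × €406.12 = €23,404,260.09.
Actual sales revenue = 134,440 × €406.12 = €54,598,772.80.
Margin of safety = €54,598,772.80 − €23,404,260.09 = €31,194,513.

€31,194,513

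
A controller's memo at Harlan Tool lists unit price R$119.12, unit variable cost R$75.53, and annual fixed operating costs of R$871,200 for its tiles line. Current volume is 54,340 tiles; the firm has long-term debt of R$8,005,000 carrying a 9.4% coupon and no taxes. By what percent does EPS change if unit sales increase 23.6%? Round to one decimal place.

+75.0%

Total contribution margin = 54,340 × R$43.59 = R$2,368,680.60.
Subtracting fixed costs: EBIT = R$2,368,680.60 − R$871,200 = R$1,497,480.60.
After interest of R$752,470.00, pre-tax earnings = R$745,010.60.
DCL = total CM / (EBIT − I) = R$2,368,680.60 / R$745,010.60 = 3.1794.
EPS therefore changes by 3.1794 × (+23.6%) = +75.0%.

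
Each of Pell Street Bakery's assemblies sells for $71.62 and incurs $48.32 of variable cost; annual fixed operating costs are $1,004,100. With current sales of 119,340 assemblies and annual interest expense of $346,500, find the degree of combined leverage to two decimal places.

1.94

At 119,340 units, contribution = 119,340 × $23.30 = $2,780,622.00.
Subtracting fixed costs: EBIT = $2,780,622.00 − $1,004,100 = $1,776,522.00. Interest = $346,500.00, so EBIT − I = $1,430,022.00.
DCL = contribution ÷ (EBIT − I) = $2,780,622.00 ÷ $1,430,022.00 = 1.9445.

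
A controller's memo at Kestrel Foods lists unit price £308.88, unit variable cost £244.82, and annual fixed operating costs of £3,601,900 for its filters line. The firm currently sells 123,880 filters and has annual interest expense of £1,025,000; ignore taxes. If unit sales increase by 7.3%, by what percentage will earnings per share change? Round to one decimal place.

Total contribution margin = 123,880 × £64.06 = £7,935,752.80.
Subtracting fixed costs: EBIT = £7,935,752.80 − £3,601,900 = £4,333,852.80.
After interest of £1,025,000.00, pre-tax earnings = £3,308,852.80.
DCL = total CM / (EBIT − I) = £7,935,752.80 / £3,308,852.80 = 2.3983.
EPS therefore changes by 2.3983 × (+7.3%) = +17.5%.

+17.5%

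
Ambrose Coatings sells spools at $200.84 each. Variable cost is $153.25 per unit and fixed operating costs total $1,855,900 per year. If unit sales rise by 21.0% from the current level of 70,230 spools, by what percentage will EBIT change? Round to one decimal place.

Total contribution margin = 70,230 × $47.59 = $3,342,245.70.
Operating income = contribution − fixed costs = $3,342,245.70 − $1,855,900 = $1,486,345.70.
DOL = contribution ÷ EBIT = $3,342,245.70 ÷ $1,486,345.70 = 2.2486.
Operating income changes by 2.2486 × +21.0% = +47.2%.

+47.2%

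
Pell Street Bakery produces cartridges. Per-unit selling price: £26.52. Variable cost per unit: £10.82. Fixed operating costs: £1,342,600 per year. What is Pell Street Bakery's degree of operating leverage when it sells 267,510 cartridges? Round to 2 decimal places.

Contribution at this volume is 267,510 × £15.70 = £4,199,907.00.
EBIT = £4,199,907.00 − £1,342,600 = £2,857,307.00.
DOL = contribution ÷ EBIT = £4,199,907.00 ÷ £2,857,307.00 = 1.4699.

1.47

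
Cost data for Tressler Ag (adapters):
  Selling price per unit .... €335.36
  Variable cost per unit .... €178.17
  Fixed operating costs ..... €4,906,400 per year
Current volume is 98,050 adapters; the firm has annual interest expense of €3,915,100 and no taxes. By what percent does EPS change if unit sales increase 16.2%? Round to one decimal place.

Contribution at this volume is 98,050 × €157.19 = €15,412,479.50.
Subtracting fixed costs: EBIT = €15,412,479.50 − €4,906,400 = €10,506,079.50.
Interest = €3,915,100.00, so EBIT − I = €6,590,979.50.
Degree of combined leverage = contribution ÷ (EBIT − I) = €15,412,479.50 ÷ €6,590,979.50 = 2.3384.
EPS therefore changes by 2.3384 × (+16.2%) = +37.9%.

+37.9%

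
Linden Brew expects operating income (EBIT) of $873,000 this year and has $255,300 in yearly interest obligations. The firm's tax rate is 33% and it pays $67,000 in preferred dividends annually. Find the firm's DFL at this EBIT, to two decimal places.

Interest = $255,300.00.
Preferred dividends grossed up pre-tax: $67,000 / (1 − 0.33) = $100,000.00.
DFL = EBIT ÷ [EBIT − I − D_p/(1−t)] = $873,000 ÷ [$873,000 − $255,300.00 − $100,000.00] = $873,000 ÷ $517,700.00 = 1.6863.

1.69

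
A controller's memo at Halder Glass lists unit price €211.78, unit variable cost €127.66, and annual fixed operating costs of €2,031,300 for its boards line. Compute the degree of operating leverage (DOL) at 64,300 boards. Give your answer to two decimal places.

1.60

Contribution at this volume is 64,300 × €84.12 = €5,408,916.00.
Subtracting fixed costs: EBIT = €5,408,916.00 − €2,031,300 = €3,377,616.00.
DOL = contribution ÷ EBIT = €5,408,916.00 ÷ €3,377,616.00 = 1.6014.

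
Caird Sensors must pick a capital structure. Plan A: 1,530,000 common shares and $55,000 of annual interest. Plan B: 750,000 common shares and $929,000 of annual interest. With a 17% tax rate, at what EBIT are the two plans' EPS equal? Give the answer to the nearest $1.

$1,769,385

Set EPS_A = EPS_B: (EBIT − $55,000)(1 − 0.17) ÷ 1,530,000 = (EBIT − $929,000)(1 − 0.17) ÷ 750,000.
The (1 − t) factor cancels: (EBIT − 55,000) × 750,000 = (EBIT − 929,000) × 1,530,000.
EBIT × (1,530,000 − 750,000) = 929,000 × 1,530,000 − 55,000 × 750,000 = 1,380,120,000,000, so EBIT = 1,380,120,000,000 ÷ 780,000 = 1,769,384.62.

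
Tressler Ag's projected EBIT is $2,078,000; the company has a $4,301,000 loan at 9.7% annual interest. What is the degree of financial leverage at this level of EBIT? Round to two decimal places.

1.25

Annual interest charges come to $417,197.00.
DFL = EBIT ÷ (EBIT − I) = $2,078,000 ÷ ($2,078,000 − $417,197.00) = $2,078,000 ÷ $1,660,803.00 = 1.2512.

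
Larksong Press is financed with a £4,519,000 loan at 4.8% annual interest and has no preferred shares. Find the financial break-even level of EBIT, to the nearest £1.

£216,912

Annual interest = 4.8% × £4,519,000 = £216,912.00.
With no preferred dividends, EPS = 0 when EBIT exactly covers interest, so the financial break-even EBIT is £216,912.00.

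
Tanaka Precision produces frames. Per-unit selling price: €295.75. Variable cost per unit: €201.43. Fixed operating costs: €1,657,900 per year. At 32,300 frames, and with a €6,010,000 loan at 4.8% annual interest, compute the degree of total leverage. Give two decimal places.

2.77

Total contribution margin = 32,300 × €94.32 = €3,046,536.00.
EBIT = €3,046,536.00 − €1,657,900 = €1,388,636.00. Interest = €288,480.00, so EBIT − I = €1,100,156.00.
DCL = contribution ÷ (EBIT − I) = €3,046,536.00 ÷ €1,100,156.00 = 2.7692.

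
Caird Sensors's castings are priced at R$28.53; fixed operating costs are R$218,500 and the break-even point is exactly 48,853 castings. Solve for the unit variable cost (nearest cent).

Contribution per unit must be FC / Q = R$218,500 / 48,853 = R$4.4726.
Hence VC = price − CM = R$28.53 − R$4.4726 = R$24.06.

R$24.06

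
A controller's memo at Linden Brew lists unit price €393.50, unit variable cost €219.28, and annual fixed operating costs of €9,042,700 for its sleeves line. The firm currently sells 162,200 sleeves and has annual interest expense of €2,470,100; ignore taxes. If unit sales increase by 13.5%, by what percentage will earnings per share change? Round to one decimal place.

+22.8%

At 162,200 units, contribution = 162,200 × €174.22 = €28,258,484.00.
Operating income = contribution − fixed costs = €28,258,484.00 − €9,042,700 = €19,215,784.00.
Interest = €2,470,100.00, so EBIT − I = €16,745,684.00.
Degree of combined leverage = contribution ÷ (EBIT − I) = €28,258,484.00 ÷ €16,745,684.00 = 1.6875.
%ΔEPS = DCL × %ΔSales = 1.6875 × +13.5% = +22.8%.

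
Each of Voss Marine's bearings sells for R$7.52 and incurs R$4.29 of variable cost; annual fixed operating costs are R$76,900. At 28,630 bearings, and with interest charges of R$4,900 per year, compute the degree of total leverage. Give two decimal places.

Total contribution margin = 28,630 × R$3.23 = R$92,474.90.
Subtracting fixed costs: EBIT = R$92,474.90 − R$76,900 = R$15,574.90. Interest = R$4,900.00, so EBIT − I = R$10,674.90.
DCL = contribution ÷ (EBIT − I) = R$92,474.90 ÷ R$10,674.90 = 8.6628.

8.66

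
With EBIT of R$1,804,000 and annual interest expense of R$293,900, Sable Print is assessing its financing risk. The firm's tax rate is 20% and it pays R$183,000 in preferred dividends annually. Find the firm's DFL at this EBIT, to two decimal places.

Annual interest charges come to R$293,900.00.
Pre-tax preferred-dividend burden = R$183,000 ÷ (1 − 0.20) = R$228,750.00.
DFL = EBIT ÷ [EBIT − I − D_p/(1−t)] = R$1,804,000 ÷ [R$1,804,000 − R$293,900.00 − R$228,750.00] = R$1,804,000 ÷ R$1,281,350.00 = 1.4079.

1.41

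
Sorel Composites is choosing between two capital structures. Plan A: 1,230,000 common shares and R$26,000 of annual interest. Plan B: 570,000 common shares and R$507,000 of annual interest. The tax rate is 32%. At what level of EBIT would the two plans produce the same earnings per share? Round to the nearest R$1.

R$922,409

Set EPS_A = EPS_B: (EBIT − R$26,000)(1 − 0.32) ÷ 1,230,000 = (EBIT − R$507,000)(1 − 0.32) ÷ 570,000.
Cancelling (1 − t) and cross-multiplying: 570,000·(EBIT − 26,000) = 1,230,000·(EBIT − 507,000).
EBIT × (1,230,000 − 570,000) = 507,000 × 1,230,000 − 26,000 × 570,000 = 608,790,000,000, so EBIT = 608,790,000,000 ÷ 660,000 = 922,409.09.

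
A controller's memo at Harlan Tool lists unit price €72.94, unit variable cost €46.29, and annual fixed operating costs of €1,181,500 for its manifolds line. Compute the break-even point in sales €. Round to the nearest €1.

€3,233,719

Contribution margin per unit = €72.94 − €46.29 = €26.65, a CM ratio of €26.65 ÷ €72.94 = 0.3654.
Break-even revenue = fixed costs × price ÷ CM = €1,181,500 × €72.94 ÷ €26.65 = €3,233,719.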